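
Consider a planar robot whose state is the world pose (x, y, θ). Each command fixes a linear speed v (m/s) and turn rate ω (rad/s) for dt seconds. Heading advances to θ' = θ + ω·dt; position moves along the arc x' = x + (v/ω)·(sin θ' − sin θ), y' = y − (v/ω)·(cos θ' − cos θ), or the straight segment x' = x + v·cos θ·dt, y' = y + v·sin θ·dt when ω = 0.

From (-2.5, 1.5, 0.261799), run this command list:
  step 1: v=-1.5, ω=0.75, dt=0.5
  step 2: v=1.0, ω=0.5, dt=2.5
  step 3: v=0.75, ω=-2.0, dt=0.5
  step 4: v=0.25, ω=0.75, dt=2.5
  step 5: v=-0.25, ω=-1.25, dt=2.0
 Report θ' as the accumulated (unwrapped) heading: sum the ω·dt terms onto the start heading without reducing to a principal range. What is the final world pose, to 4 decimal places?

(-2.5513, 3.9005, 0.2618)

step 1: θ'=0.6368 (R=-2.0000) → pose (-3.1716, 1.1762, 0.6368)
step 2: θ'=1.8868 (R=2.0000) → pose (-2.4599, 3.4057, 1.8868)
step 3: θ'=0.8868 (R=-0.3750) → pose (-2.3941, 3.7592, 0.8868)
step 4: θ'=2.7618 (R=0.3333) → pose (-2.5289, 4.2794, 2.7618)
step 5: θ'=0.2618 (R=0.2000) → pose (-2.5513, 3.9005, 0.2618)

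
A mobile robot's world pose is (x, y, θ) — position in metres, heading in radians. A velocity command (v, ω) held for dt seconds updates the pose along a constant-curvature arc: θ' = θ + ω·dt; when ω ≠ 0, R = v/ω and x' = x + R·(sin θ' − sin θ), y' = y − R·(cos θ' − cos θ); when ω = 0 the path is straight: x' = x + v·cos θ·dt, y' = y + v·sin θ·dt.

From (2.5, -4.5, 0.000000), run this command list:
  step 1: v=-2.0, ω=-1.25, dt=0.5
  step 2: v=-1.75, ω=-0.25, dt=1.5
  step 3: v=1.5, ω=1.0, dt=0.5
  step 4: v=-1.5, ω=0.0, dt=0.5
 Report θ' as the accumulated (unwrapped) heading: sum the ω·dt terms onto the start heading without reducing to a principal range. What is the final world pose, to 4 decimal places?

step 1: θ'=-0.6250 (R=1.6000) → pose (1.5638, -4.1975, -0.6250)
step 2: θ'=-1.0000 (R=7.0000) → pose (-0.2308, -2.3029, -1.0000)
step 3: θ'=-0.5000 (R=1.5000) → pose (0.3123, -2.8088, -0.5000)
step 4: θ'=-0.5000 (straight) → pose (-0.3459, -2.4493, -0.5000)

(-0.3459, -2.4493, -0.5000)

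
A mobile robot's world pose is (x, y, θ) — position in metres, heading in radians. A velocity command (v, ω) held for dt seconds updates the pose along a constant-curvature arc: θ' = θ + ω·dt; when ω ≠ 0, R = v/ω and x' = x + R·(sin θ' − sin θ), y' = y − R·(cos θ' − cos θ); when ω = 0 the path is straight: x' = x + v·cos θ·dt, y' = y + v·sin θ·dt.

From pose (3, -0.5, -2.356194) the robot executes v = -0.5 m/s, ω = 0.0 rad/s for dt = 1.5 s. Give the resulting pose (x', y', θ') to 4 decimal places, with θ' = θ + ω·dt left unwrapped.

θ' = -2.3562 + 0.0·1.5 = -2.3562
ω = 0 → straight: x' = 3 + -0.5·cos(-2.3562)·1.5 = 3.5303
y' = -0.5 + -0.5·sin(-2.3562)·1.5 = 0.0303

(3.5303, 0.0303, -2.3562)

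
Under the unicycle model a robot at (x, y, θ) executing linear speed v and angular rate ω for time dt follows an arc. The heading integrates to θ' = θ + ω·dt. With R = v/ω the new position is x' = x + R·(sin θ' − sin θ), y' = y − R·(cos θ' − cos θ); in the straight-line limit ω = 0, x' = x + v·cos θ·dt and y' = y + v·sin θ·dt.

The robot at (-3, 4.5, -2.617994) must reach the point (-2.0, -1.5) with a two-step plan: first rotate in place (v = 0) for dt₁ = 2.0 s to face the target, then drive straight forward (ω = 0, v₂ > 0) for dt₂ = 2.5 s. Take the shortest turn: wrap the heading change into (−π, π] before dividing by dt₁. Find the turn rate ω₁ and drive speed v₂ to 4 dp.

heading to target = atan2(-1.5−4.5, -2−-3) = -1.4056
Δθ = wrap(-1.4056 − -2.6180) = 1.2123; ω₁ = Δθ/dt₁ = 0.6062
distance = √((-2−-3)² + (-1.5−4.5)²) = 6.0828; v₂ = distance/dt₂ = 2.4331

ω₁ = 0.6062, v₂ = 2.4331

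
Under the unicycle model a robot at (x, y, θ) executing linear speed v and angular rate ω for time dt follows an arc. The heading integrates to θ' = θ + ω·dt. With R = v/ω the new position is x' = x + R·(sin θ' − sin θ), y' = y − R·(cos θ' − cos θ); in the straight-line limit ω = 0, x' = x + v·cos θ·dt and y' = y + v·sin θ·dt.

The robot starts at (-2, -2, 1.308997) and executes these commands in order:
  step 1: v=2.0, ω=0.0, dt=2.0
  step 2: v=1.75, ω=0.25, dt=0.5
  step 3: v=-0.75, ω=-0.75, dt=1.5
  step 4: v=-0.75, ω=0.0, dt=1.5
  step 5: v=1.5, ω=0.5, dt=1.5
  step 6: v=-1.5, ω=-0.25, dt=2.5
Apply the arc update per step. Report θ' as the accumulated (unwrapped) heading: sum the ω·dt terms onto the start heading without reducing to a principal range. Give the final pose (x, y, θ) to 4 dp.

step 1: θ'=1.3090 (straight) → pose (-0.9647, 1.8637, 1.3090)
step 2: θ'=1.4340 (R=7.0000) → pose (-0.7916, 2.7208, 1.4340)
step 3: θ'=0.3090 (R=1.0000) → pose (-1.4782, 1.9046, 0.3090)
step 4: θ'=0.3090 (straight) → pose (-2.5499, 1.5624, 0.3090)
step 5: θ'=1.0590 (R=3.0000) → pose (-0.8466, 2.9511, 1.0590)
step 6: θ'=0.4340 (R=6.0000) → pose (-3.5548, 0.4458, 0.4340)

(-3.5548, 0.4458, 0.4340)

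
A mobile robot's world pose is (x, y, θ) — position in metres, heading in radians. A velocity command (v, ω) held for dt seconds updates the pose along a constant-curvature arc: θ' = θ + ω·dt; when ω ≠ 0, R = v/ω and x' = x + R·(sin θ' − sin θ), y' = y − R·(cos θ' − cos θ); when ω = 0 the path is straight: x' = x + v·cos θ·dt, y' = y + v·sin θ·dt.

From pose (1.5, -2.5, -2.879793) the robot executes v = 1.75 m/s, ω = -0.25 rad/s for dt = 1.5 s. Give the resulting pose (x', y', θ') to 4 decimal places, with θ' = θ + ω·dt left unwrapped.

(-1.1024, -2.6937, -3.2548)

θ' = -2.8798 + -0.25·1.5 = -3.2548
R = v/ω = 1.75/-0.25 = -7.0000
x' = 1.5 + -7.0000·(sin -3.2548 − sin -2.8798) = -1.1024
y' = -2.5 − -7.0000·(cos -3.2548 − cos -2.8798) = -2.6937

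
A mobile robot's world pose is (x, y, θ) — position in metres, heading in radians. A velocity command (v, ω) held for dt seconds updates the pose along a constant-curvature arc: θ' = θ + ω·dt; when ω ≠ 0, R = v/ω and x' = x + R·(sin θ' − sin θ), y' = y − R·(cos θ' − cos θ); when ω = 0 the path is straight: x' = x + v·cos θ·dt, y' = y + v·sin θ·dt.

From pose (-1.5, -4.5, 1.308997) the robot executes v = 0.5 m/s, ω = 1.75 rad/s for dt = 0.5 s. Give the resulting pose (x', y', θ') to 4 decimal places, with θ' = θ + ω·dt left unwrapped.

(-1.5423, -4.2616, 2.1840)

θ' = 1.3090 + 1.75·0.5 = 2.1840
R = v/ω = 0.5/1.75 = 0.2857
x' = -1.5 + 0.2857·(sin 2.1840 − sin 1.3090) = -1.5423
y' = -4.5 − 0.2857·(cos 2.1840 − cos 1.3090) = -4.2616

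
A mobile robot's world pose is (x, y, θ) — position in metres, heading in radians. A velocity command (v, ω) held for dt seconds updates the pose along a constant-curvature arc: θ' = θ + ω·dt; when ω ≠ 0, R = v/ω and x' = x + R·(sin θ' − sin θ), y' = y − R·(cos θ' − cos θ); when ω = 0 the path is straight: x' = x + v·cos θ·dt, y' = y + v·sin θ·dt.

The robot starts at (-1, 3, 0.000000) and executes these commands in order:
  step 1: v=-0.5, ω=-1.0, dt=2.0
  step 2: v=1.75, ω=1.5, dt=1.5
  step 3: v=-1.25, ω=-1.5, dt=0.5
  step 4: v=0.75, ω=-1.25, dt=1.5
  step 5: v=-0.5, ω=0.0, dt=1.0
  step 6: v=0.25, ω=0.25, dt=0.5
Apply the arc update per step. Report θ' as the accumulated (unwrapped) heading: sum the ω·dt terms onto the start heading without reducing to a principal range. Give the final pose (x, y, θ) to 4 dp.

(-0.3065, 1.4643, -2.2500)

step 1: θ'=-2.0000 (R=0.5000) → pose (-1.4546, 3.7081, -2.0000)
step 2: θ'=0.2500 (R=1.1667) → pose (-0.1052, 2.0922, 0.2500)
step 3: θ'=-0.5000 (R=0.8333) → pose (-0.7109, 2.1683, -0.5000)
step 4: θ'=-2.3750 (R=-0.6000) → pose (-0.5823, 1.2096, -2.3750)
step 5: θ'=-2.3750 (straight) → pose (-0.2222, 1.5564, -2.3750)
step 6: θ'=-2.2500 (R=1.0000) → pose (-0.3065, 1.4643, -2.2500)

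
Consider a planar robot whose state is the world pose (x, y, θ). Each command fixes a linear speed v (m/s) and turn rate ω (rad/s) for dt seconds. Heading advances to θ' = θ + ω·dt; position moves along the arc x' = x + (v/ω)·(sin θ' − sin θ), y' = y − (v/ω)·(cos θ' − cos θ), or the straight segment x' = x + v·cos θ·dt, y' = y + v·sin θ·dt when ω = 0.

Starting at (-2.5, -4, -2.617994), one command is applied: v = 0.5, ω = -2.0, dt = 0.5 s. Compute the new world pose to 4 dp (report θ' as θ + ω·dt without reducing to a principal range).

(-2.7396, -4.0057, -3.6180)

θ' = -2.6180 + -2.0·0.5 = -3.6180
R = v/ω = 0.5/-2.0 = -0.2500
x' = -2.5 + -0.2500·(sin -3.6180 − sin -2.6180) = -2.7396
y' = -4 − -0.2500·(cos -3.6180 − cos -2.6180) = -4.0057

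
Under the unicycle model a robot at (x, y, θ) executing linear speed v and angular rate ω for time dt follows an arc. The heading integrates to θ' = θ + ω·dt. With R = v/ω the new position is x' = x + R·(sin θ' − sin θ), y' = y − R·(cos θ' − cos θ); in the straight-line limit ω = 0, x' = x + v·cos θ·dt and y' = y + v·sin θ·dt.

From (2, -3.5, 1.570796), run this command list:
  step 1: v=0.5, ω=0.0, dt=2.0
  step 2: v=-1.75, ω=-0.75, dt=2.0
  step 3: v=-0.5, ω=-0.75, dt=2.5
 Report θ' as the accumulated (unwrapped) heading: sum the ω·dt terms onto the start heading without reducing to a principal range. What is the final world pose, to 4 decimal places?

step 1: θ'=1.5708 (straight) → pose (2.0000, -2.5000, 1.5708)
step 2: θ'=0.0708 (R=2.3333) → pose (-0.1683, -4.8275, 0.0708)
step 3: θ'=-1.8042 (R=0.6667) → pose (-0.8640, -4.0083, -1.8042)

(-0.8640, -4.0083, -1.8042)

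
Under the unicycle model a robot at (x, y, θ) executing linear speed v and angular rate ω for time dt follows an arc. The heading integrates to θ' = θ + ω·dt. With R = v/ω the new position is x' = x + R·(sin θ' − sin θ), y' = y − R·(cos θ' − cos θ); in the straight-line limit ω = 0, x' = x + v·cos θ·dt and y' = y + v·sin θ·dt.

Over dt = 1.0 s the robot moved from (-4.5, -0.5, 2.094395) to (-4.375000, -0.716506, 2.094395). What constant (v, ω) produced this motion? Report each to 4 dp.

v = -0.2500, ω = 0.0000

Δθ = 2.094395 − 2.094395 = 0.000000
ω = Δθ/dt = 0.000000/1.0 = 0.0000
ω = 0 → v = (Δx·cos θ + Δy·sin θ)/dt = -0.2500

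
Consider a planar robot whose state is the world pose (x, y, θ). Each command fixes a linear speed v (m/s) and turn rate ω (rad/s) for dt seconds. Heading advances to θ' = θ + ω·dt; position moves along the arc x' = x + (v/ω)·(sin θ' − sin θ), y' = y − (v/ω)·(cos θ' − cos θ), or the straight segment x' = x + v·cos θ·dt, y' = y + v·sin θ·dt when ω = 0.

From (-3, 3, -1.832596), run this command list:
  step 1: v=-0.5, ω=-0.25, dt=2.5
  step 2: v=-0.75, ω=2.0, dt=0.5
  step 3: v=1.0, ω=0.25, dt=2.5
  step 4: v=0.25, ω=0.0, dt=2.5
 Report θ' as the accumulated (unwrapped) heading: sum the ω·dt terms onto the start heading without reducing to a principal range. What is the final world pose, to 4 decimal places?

(-0.7600, 1.6632, -0.8326)

step 1: θ'=-2.4576 (R=2.0000) → pose (-2.3319, 4.0325, -2.4576)
step 2: θ'=-1.4576 (R=-0.3750) → pose (-2.1963, 4.3655, -1.4576)
step 3: θ'=-0.8326 (R=4.0000) → pose (-1.1806, 2.1255, -0.8326)
step 4: θ'=-0.8326 (straight) → pose (-0.7600, 1.6632, -0.8326)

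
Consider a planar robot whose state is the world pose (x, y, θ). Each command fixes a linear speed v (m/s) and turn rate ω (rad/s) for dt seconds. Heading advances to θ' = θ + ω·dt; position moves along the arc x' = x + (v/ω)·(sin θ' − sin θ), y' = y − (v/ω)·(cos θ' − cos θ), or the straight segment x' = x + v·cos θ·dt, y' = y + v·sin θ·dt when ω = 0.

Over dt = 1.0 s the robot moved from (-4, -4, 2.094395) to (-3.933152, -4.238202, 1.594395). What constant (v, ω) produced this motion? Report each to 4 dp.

Δθ = 1.594395 − 2.094395 = -0.500000
ω = Δθ/dt = -0.500000/1.0 = -0.5000
R = −Δy/(cos θ' − cos θ) = 0.5000
v = R·ω = 0.5000·-0.5000 = -0.2500

v = -0.2500, ω = -0.5000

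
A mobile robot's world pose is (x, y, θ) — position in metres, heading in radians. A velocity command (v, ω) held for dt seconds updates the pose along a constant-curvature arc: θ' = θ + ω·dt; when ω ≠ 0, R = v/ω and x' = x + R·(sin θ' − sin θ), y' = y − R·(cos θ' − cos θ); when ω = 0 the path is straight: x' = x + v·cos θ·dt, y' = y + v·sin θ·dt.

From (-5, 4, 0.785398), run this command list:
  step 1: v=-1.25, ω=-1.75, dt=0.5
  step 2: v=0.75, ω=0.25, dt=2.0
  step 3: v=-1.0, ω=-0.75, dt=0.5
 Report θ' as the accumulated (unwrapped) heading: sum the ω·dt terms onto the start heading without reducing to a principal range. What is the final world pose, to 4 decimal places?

step 1: θ'=-0.0896 (R=0.7143) → pose (-5.5690, 3.7937, -0.0896)
step 2: θ'=0.4104 (R=3.0000) → pose (-4.1036, 4.0307, 0.4104)
step 3: θ'=0.0354 (R=1.3333) → pose (-4.5884, 3.9209, 0.0354)

(-4.5884, 3.9209, 0.0354)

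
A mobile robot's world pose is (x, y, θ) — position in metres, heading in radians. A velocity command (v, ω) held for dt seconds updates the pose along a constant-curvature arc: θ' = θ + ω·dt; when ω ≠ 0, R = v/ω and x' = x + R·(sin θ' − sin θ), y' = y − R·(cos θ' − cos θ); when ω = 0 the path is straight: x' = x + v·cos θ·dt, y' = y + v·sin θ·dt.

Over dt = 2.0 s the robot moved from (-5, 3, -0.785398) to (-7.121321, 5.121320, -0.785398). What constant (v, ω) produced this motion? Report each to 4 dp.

v = -1.5000, ω = 0.0000

Δθ = -0.785398 − -0.785398 = 0.000000
ω = Δθ/dt = 0.000000/2.0 = 0.0000
ω = 0 → v = (Δx·cos θ + Δy·sin θ)/dt = -1.5000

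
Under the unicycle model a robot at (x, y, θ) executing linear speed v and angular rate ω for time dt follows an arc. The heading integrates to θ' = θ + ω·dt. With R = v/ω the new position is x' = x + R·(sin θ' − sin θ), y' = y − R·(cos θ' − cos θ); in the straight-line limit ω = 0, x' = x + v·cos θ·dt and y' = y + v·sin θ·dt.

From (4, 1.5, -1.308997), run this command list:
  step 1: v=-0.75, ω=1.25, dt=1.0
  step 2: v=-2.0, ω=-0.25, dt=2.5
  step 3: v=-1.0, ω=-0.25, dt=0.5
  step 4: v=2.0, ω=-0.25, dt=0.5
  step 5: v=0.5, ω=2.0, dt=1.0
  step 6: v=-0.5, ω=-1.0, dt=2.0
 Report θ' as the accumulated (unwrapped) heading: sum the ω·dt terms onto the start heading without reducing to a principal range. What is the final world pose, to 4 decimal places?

step 1: θ'=-0.0590 (R=-0.6000) → pose (3.4558, 1.9437, -0.0590)
step 2: θ'=-0.6840 (R=8.0000) → pose (-1.1276, 3.7293, -0.6840)
step 3: θ'=-0.8090 (R=4.0000) → pose (-1.4944, 4.0686, -0.8090)
step 4: θ'=-0.9340 (R=-8.0000) → pose (-0.8512, 3.3038, -0.9340)
step 5: θ'=1.0660 (R=0.2500) → pose (-0.4314, 3.3316, 1.0660)
step 6: θ'=-0.9340 (R=0.5000) → pose (-1.2710, 3.2761, -0.9340)

(-1.2710, 3.2761, -0.9340)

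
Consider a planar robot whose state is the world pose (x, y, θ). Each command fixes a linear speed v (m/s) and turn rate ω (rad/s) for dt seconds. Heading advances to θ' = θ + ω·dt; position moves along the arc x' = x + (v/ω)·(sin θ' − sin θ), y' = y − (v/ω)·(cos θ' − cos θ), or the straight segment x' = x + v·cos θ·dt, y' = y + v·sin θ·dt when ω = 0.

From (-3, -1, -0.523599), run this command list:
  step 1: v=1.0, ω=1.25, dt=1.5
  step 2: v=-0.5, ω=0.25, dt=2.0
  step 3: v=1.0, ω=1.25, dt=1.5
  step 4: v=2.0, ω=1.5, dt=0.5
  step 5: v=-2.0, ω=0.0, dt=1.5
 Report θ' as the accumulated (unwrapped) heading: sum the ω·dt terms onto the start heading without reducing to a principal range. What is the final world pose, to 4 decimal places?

step 1: θ'=1.3514 (R=0.8000) → pose (-1.8192, -0.4813, 1.3514)
step 2: θ'=1.8514 (R=-2.0000) → pose (-1.7889, -1.4704, 1.8514)
step 3: θ'=3.7264 (R=0.8000) → pose (-2.9992, -1.0249, 3.7264)
step 4: θ'=4.4764 (R=1.3333) → pose (-3.5596, -1.8250, 4.4764)
step 5: θ'=4.4764 (straight) → pose (-2.8582, 1.0919, 4.4764)

(-2.8582, 1.0919, 4.4764)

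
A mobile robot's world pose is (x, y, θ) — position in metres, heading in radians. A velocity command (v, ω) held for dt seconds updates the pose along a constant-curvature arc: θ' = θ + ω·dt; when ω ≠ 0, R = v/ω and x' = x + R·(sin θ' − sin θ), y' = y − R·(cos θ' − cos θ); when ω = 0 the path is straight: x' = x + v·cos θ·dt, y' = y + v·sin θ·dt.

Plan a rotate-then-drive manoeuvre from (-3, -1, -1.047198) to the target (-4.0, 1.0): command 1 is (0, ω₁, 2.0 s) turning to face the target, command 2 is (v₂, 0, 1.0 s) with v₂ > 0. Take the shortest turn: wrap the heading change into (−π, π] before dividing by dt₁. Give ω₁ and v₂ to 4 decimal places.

ω₁ = 1.5408, v₂ = 2.2361

heading to target = atan2(1−-1, -4−-3) = 2.0344
Δθ = wrap(2.0344 − -1.0472) = 3.0816; ω₁ = Δθ/dt₁ = 1.5408
distance = √((-4−-3)² + (1−-1)²) = 2.2361; v₂ = distance/dt₂ = 2.2361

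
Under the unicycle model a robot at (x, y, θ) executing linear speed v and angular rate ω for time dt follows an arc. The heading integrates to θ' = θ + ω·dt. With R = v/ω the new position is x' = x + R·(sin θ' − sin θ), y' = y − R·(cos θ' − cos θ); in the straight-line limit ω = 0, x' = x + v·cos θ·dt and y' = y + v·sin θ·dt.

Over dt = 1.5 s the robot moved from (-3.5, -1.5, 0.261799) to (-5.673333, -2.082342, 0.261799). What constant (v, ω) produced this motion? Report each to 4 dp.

v = -1.5000, ω = 0.0000

Δθ = 0.261799 − 0.261799 = 0.000000
ω = Δθ/dt = 0.000000/1.5 = 0.0000
ω = 0 → v = (Δx·cos θ + Δy·sin θ)/dt = -1.5000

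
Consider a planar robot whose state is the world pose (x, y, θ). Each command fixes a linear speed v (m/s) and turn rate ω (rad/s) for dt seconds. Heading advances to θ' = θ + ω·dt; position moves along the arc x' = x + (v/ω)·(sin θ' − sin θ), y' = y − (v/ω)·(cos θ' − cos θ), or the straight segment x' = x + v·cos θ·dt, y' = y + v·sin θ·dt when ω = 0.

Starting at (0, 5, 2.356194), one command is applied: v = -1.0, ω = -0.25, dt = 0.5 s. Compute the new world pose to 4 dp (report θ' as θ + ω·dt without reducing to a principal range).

θ' = 2.3562 + -0.25·0.5 = 2.2312
R = v/ω = -1.0/-0.25 = 4.0000
x' = 0 + 4.0000·(sin 2.2312 − sin 2.3562) = 0.3306
y' = 5 − 4.0000·(cos 2.2312 − cos 2.3562) = 4.6253

(0.3306, 4.6253, 2.2312)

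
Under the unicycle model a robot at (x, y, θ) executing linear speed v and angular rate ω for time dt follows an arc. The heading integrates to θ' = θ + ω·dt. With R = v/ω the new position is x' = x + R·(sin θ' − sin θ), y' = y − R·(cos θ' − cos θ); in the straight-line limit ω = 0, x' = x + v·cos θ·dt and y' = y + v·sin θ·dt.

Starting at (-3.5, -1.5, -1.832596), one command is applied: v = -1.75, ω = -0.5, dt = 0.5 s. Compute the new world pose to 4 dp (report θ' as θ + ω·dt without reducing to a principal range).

(-3.1708, -0.6918, -2.0826)

θ' = -1.8326 + -0.5·0.5 = -2.0826
R = v/ω = -1.75/-0.5 = 3.5000
x' = -3.5 + 3.5000·(sin -2.0826 − sin -1.8326) = -3.1708
y' = -1.5 − 3.5000·(cos -2.0826 − cos -1.8326) = -0.6918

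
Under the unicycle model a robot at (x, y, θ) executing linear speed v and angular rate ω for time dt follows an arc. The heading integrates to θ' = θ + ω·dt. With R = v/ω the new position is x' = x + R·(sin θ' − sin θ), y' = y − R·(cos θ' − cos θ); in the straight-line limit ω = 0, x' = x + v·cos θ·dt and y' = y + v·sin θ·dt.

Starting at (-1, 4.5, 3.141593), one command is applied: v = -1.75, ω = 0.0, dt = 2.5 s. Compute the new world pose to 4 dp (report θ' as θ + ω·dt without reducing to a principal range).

(3.3750, 4.5000, 3.1416)

θ' = 3.1416 + 0.0·2.5 = 3.1416
ω = 0 → straight: x' = -1 + -1.75·cos(3.1416)·2.5 = 3.3750
y' = 4.5 + -1.75·sin(3.1416)·2.5 = 4.5000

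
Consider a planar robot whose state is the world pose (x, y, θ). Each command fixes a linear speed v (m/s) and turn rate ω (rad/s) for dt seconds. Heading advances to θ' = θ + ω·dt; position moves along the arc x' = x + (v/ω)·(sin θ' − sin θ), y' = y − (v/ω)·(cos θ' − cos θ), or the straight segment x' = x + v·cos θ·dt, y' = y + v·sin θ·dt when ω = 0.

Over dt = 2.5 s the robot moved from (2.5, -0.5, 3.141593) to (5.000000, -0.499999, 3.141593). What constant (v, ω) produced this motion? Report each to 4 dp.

v = -1.0000, ω = 0.0000

Δθ = 3.141593 − 3.141593 = 0.000000
ω = Δθ/dt = 0.000000/2.5 = 0.0000
ω = 0 → v = (Δx·cos θ + Δy·sin θ)/dt = -1.0000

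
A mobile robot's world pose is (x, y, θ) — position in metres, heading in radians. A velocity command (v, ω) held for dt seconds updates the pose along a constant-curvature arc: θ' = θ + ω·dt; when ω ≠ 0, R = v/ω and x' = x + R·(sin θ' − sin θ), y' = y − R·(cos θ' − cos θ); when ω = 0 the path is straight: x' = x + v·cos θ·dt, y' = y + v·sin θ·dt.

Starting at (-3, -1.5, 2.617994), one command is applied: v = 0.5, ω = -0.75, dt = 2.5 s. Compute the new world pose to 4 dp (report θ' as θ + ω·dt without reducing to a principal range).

θ' = 2.6180 + -0.75·2.5 = 0.7430
R = v/ω = 0.5/-0.75 = -0.6667
x' = -3 + -0.6667·(sin 0.7430 − sin 2.6180) = -3.1177
y' = -1.5 − -0.6667·(cos 0.7430 − cos 2.6180) = -0.4317

(-3.1177, -0.4317, 0.7430)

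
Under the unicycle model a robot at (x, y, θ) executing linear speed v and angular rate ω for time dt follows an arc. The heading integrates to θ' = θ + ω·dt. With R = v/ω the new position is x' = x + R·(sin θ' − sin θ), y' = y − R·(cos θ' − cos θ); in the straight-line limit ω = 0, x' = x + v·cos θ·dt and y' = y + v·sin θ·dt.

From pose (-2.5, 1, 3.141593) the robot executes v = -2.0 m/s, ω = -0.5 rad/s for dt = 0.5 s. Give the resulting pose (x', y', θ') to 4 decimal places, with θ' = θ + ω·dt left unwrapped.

(-1.5104, 0.8757, 2.8916)

θ' = 3.1416 + -0.5·0.5 = 2.8916
R = v/ω = -2.0/-0.5 = 4.0000
x' = -2.5 + 4.0000·(sin 2.8916 − sin 3.1416) = -1.5104
y' = 1 − 4.0000·(cos 2.8916 − cos 3.1416) = 0.8757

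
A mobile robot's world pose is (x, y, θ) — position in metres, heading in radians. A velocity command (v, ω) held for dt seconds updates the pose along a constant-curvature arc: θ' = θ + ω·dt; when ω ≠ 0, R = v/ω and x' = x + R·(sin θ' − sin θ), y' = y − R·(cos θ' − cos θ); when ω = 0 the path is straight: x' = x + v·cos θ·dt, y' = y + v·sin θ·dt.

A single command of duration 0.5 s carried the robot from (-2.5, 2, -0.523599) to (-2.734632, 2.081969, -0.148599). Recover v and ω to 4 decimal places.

v = -0.5000, ω = 0.7500

Δθ = -0.148599 − -0.523599 = 0.375000
ω = Δθ/dt = 0.375000/0.5 = 0.7500
R = Δx/(sin θ' − sin θ) = -0.6667
v = R·ω = -0.6667·0.7500 = -0.5000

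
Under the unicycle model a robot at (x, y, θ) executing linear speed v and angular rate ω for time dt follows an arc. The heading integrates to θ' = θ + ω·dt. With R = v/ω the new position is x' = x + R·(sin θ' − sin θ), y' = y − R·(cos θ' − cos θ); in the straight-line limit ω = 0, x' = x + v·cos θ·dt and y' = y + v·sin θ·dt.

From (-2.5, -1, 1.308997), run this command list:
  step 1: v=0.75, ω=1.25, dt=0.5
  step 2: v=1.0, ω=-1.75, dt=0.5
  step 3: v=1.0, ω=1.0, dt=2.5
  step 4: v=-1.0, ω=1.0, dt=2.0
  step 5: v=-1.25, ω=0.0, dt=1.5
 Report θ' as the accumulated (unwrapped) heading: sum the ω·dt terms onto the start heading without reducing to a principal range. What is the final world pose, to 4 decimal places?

(-4.9073, 4.1606, 5.5590)

step 1: θ'=1.9340 (R=0.6000) → pose (-2.5187, -0.6315, 1.9340)
step 2: θ'=1.0590 (R=-0.5714) → pose (-2.4828, -0.1487, 1.0590)
step 3: θ'=3.5590 (R=1.0000) → pose (-3.7600, 1.2552, 3.5590)
step 4: θ'=5.5590 (R=-1.0000) → pose (-3.5029, 2.9184, 5.5590)
step 5: θ'=5.5590 (straight) → pose (-4.9073, 4.1606, 5.5590)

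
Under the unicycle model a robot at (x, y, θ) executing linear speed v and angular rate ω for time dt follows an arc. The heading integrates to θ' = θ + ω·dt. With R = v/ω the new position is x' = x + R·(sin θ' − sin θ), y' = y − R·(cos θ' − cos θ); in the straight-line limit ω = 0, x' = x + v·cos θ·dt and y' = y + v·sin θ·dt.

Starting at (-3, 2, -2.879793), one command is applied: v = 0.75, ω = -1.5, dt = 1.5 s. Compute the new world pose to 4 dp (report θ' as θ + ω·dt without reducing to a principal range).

(-3.5865, 2.6857, -5.1298)

θ' = -2.8798 + -1.5·1.5 = -5.1298
R = v/ω = 0.75/-1.5 = -0.5000
x' = -3 + -0.5000·(sin -5.1298 − sin -2.8798) = -3.5865
y' = 2 − -0.5000·(cos -5.1298 − cos -2.8798) = 2.6857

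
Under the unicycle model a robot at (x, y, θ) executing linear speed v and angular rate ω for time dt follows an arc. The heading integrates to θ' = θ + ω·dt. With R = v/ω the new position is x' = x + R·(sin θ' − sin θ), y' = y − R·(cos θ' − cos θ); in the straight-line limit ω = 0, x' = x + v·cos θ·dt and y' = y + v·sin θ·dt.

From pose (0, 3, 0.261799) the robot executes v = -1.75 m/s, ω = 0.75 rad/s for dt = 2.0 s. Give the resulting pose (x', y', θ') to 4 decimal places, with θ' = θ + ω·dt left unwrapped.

(-1.6870, 0.3032, 1.7618)

θ' = 0.2618 + 0.75·2.0 = 1.7618
R = v/ω = -1.75/0.75 = -2.3333
x' = 0 + -2.3333·(sin 1.7618 − sin 0.2618) = -1.6870
y' = 3 − -2.3333·(cos 1.7618 − cos 0.2618) = 0.3032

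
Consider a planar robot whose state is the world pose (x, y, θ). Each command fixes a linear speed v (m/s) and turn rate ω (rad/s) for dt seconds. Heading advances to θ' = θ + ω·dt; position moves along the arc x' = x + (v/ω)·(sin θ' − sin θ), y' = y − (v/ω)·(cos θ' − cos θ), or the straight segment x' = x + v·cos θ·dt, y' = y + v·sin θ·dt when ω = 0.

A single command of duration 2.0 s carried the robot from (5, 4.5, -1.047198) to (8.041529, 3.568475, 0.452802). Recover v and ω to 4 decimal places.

Δθ = 0.452802 − -1.047198 = 1.500000
ω = Δθ/dt = 1.500000/2.0 = 0.7500
R = Δx/(sin θ' − sin θ) = 2.3333
v = R·ω = 2.3333·0.7500 = 1.7500

v = 1.7500, ω = 0.7500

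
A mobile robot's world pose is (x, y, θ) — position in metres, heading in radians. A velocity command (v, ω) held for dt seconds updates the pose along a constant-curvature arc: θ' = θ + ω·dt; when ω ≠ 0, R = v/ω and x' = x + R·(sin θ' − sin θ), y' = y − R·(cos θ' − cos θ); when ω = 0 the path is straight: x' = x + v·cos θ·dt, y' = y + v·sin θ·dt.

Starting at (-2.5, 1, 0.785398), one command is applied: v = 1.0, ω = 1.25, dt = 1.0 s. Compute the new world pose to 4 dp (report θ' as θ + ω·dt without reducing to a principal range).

(-2.3505, 1.9241, 2.0354)

θ' = 0.7854 + 1.25·1.0 = 2.0354
R = v/ω = 1.0/1.25 = 0.8000
x' = -2.5 + 0.8000·(sin 2.0354 − sin 0.7854) = -2.3505
y' = 1 − 0.8000·(cos 2.0354 − cos 0.7854) = 1.9241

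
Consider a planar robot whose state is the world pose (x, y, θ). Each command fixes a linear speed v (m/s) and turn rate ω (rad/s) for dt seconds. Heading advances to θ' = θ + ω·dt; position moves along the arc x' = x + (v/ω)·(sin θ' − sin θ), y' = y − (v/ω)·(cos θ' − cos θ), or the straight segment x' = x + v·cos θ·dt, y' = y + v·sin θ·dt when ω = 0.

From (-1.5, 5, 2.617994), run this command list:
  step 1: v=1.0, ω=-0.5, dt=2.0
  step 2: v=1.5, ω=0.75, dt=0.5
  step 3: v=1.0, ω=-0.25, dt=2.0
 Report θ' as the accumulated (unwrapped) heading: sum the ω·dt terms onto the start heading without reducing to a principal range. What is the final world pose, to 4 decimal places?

(-3.0103, 9.3128, 1.4930)

step 1: θ'=1.6180 (R=-2.0000) → pose (-2.4978, 6.6377, 1.6180)
step 2: θ'=1.9930 (R=2.0000) → pose (-2.6712, 7.3629, 1.9930)
step 3: θ'=1.4930 (R=-4.0000) → pose (-3.0103, 9.3128, 1.4930)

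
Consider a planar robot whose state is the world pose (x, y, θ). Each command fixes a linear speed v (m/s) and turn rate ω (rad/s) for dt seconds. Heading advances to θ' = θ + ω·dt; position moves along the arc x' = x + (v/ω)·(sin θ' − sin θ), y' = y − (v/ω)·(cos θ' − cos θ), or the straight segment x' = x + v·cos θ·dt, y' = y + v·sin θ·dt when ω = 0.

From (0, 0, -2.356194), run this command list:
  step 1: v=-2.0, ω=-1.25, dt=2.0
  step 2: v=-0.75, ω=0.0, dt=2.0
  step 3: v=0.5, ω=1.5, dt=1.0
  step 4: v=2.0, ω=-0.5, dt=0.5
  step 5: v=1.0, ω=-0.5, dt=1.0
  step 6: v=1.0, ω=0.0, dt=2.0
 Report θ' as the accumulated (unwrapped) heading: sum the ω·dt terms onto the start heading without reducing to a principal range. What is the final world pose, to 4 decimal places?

step 1: θ'=-4.8562 (R=1.6000) → pose (2.7149, -1.3607, -4.8562)
step 2: θ'=-4.8562 (straight) → pose (2.4999, -2.8452, -4.8562)
step 3: θ'=-3.3562 (R=0.3333) → pose (2.2410, -2.4717, -3.3562)
step 4: θ'=-3.6062 (R=-4.0000) → pose (1.3006, -2.1395, -3.6062)
step 5: θ'=-4.1062 (R=-2.0000) → pose (0.5530, -1.4910, -4.1062)
step 6: θ'=-4.1062 (straight) → pose (-0.5864, 0.1527, -4.1062)

(-0.5864, 0.1527, -4.1062)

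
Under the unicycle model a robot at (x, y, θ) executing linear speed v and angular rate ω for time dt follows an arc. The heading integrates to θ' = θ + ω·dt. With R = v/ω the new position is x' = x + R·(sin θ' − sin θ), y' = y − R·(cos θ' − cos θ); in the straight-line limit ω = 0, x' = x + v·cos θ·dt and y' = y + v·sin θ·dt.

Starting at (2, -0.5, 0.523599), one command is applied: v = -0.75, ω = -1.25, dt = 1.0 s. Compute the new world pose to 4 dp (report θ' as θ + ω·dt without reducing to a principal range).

(1.3015, -0.4289, -0.7264)

θ' = 0.5236 + -1.25·1.0 = -0.7264
R = v/ω = -0.75/-1.25 = 0.6000
x' = 2 + 0.6000·(sin -0.7264 − sin 0.5236) = 1.3015
y' = -0.5 − 0.6000·(cos -0.7264 − cos 0.5236) = -0.4289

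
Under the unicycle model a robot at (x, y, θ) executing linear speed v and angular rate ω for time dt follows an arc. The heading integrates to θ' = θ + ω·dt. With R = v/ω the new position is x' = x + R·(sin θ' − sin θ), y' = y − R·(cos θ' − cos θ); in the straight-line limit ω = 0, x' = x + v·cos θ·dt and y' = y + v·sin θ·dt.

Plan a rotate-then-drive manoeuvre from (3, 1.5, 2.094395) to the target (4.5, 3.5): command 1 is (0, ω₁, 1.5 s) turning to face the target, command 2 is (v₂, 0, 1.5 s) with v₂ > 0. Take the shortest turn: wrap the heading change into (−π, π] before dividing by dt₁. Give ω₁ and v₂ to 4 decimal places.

ω₁ = -0.7781, v₂ = 1.6667

heading to target = atan2(3.5−1.5, 4.5−3) = 0.9273
Δθ = wrap(0.9273 − 2.0944) = -1.1671; ω₁ = Δθ/dt₁ = -0.7781
distance = √((4.5−3)² + (3.5−1.5)²) = 2.5000; v₂ = distance/dt₂ = 1.6667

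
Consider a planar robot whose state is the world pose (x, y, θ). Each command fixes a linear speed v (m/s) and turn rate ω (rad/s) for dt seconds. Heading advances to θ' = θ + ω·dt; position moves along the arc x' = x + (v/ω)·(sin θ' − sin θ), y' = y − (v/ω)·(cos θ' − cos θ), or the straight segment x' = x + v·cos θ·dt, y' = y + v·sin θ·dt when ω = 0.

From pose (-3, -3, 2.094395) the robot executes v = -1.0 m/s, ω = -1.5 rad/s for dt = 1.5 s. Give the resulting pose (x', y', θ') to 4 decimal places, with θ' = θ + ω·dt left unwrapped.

θ' = 2.0944 + -1.5·1.5 = -0.1556
R = v/ω = -1.0/-1.5 = 0.6667
x' = -3 + 0.6667·(sin -0.1556 − sin 2.0944) = -3.6807
y' = -3 − 0.6667·(cos -0.1556 − cos 2.0944) = -3.9919

(-3.6807, -3.9919, -0.1556)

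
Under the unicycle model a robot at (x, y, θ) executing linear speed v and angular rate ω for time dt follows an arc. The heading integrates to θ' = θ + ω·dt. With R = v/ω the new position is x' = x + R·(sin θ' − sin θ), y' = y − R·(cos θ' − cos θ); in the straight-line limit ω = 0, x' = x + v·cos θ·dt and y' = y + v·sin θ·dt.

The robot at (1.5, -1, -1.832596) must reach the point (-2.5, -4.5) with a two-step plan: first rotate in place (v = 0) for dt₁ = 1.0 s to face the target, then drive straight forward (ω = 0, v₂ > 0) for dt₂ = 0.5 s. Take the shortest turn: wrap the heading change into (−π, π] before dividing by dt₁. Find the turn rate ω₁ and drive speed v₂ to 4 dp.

heading to target = atan2(-4.5−-1, -2.5−1.5) = -2.4228
Δθ = wrap(-2.4228 − -1.8326) = -0.5902; ω₁ = Δθ/dt₁ = -0.5902
distance = √((-2.5−1.5)² + (-4.5−-1)²) = 5.3151; v₂ = distance/dt₂ = 10.6301

ω₁ = -0.5902, v₂ = 10.6301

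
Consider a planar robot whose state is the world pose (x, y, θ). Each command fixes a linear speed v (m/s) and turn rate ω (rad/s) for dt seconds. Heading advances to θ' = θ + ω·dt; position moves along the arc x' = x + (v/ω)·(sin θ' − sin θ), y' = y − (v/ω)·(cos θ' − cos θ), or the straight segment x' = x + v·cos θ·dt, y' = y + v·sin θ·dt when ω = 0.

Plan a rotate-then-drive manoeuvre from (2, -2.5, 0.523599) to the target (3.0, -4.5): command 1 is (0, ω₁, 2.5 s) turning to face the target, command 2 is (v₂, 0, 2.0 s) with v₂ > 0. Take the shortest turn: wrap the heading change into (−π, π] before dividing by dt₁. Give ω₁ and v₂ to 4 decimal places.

ω₁ = -0.6523, v₂ = 1.1180

heading to target = atan2(-4.5−-2.5, 3−2) = -1.1071
Δθ = wrap(-1.1071 − 0.5236) = -1.6307; ω₁ = Δθ/dt₁ = -0.6523
distance = √((3−2)² + (-4.5−-2.5)²) = 2.2361; v₂ = distance/dt₂ = 1.1180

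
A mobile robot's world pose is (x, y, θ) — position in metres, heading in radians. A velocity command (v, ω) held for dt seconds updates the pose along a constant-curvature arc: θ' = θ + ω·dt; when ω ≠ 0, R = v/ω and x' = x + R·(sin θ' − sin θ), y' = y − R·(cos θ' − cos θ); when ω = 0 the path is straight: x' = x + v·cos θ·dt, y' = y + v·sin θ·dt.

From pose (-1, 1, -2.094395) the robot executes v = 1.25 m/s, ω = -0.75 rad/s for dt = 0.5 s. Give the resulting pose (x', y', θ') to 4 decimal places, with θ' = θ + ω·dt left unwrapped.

(-1.4055, 0.5292, -2.4694)

θ' = -2.0944 + -0.75·0.5 = -2.4694
R = v/ω = 1.25/-0.75 = -1.6667
x' = -1 + -1.6667·(sin -2.4694 − sin -2.0944) = -1.4055
y' = 1 − -1.6667·(cos -2.4694 − cos -2.0944) = 0.5292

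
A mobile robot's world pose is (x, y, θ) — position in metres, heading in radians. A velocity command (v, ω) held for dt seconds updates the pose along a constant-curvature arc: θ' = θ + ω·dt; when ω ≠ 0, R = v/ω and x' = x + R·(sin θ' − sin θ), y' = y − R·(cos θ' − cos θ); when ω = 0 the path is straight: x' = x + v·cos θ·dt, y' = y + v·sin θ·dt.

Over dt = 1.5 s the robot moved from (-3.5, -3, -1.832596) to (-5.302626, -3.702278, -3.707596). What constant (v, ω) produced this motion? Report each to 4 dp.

v = 1.5000, ω = -1.2500

Δθ = -3.707596 − -1.832596 = -1.875000
ω = Δθ/dt = -1.875000/1.5 = -1.2500
R = Δx/(sin θ' − sin θ) = -1.2000
v = R·ω = -1.2000·-1.2500 = 1.5000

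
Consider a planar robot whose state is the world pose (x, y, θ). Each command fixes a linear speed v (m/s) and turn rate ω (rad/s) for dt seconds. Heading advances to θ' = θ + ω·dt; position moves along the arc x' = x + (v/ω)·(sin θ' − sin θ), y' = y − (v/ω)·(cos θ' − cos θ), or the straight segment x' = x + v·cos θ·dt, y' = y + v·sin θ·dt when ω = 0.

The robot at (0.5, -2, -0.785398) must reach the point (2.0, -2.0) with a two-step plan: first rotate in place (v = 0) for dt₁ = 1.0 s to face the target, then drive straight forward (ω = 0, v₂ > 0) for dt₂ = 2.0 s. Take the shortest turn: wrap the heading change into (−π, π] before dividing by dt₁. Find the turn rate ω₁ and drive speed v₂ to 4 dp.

ω₁ = 0.7854, v₂ = 0.7500

heading to target = atan2(-2−-2, 2−0.5) = 0.0000
Δθ = wrap(0.0000 − -0.7854) = 0.7854; ω₁ = Δθ/dt₁ = 0.7854
distance = √((2−0.5)² + (-2−-2)²) = 1.5000; v₂ = distance/dt₂ = 0.7500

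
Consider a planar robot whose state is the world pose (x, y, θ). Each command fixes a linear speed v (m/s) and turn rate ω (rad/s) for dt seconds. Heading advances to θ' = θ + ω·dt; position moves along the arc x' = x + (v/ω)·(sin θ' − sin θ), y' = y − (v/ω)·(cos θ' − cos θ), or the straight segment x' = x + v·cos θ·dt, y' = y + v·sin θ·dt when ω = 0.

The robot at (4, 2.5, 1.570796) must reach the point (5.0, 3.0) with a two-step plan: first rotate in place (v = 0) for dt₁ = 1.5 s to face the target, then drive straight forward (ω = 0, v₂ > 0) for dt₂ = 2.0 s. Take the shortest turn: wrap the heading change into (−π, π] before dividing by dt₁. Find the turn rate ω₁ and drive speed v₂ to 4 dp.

ω₁ = -0.7381, v₂ = 0.5590

heading to target = atan2(3−2.5, 5−4) = 0.4636
Δθ = wrap(0.4636 − 1.5708) = -1.1071; ω₁ = Δθ/dt₁ = -0.7381
distance = √((5−4)² + (3−2.5)²) = 1.1180; v₂ = distance/dt₂ = 0.5590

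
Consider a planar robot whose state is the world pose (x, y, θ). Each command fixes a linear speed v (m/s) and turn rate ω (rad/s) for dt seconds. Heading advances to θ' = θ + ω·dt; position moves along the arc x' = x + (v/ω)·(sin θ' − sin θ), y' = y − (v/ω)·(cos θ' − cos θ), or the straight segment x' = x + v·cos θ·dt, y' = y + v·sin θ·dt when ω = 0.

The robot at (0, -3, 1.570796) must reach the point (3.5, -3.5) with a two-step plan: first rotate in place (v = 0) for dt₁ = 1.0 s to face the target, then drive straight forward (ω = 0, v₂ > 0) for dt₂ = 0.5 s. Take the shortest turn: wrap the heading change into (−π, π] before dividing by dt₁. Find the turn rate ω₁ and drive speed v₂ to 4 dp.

ω₁ = -1.7127, v₂ = 7.0711

heading to target = atan2(-3.5−-3, 3.5−0) = -0.1419
Δθ = wrap(-0.1419 − 1.5708) = -1.7127; ω₁ = Δθ/dt₁ = -1.7127
distance = √((3.5−0)² + (-3.5−-3)²) = 3.5355; v₂ = distance/dt₂ = 7.0711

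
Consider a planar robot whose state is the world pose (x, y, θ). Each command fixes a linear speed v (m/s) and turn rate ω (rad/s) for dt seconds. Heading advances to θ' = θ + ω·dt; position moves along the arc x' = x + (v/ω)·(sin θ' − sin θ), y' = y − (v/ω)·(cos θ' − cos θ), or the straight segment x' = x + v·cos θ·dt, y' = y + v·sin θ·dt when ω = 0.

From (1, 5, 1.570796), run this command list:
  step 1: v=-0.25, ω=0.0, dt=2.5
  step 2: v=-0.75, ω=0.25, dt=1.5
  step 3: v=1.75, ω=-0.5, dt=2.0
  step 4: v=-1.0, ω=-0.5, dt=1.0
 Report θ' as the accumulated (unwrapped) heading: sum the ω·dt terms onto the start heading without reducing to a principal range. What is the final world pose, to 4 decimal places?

(0.8673, 5.9716, 0.4458)

step 1: θ'=1.5708 (straight) → pose (1.0000, 4.3750, 1.5708)
step 2: θ'=1.9458 (R=-3.0000) → pose (1.2085, 3.2762, 1.9458)
step 3: θ'=0.9458 (R=-3.5000) → pose (1.6269, 6.6060, 0.9458)
step 4: θ'=0.4458 (R=2.0000) → pose (0.8673, 5.9716, 0.4458)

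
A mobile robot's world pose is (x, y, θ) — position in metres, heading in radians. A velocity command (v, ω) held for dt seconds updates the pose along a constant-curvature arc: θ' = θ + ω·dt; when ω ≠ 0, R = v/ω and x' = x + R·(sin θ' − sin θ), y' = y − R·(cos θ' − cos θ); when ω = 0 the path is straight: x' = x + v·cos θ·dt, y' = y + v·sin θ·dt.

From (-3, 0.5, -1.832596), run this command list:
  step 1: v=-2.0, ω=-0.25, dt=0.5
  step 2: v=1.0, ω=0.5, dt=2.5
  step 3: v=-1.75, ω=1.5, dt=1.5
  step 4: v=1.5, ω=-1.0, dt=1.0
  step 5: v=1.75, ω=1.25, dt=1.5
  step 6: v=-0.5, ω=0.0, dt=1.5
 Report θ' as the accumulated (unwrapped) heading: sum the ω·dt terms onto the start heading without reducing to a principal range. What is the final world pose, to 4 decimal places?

step 1: θ'=-1.9576 (R=8.0000) → pose (-2.6816, 1.4473, -1.9576)
step 2: θ'=-0.7076 (R=2.0000) → pose (-2.1293, -0.8270, -0.7076)
step 3: θ'=1.5424 (R=-1.1667) → pose (-4.0539, -1.6805, 1.5424)
step 4: θ'=0.5424 (R=-1.5000) → pose (-3.3288, -0.4384, 0.5424)
step 5: θ'=2.4174 (R=1.4000) → pose (-3.1239, 1.8093, 2.4174)
step 6: θ'=2.4174 (straight) → pose (-2.5621, 1.3124, 2.4174)

(-2.5621, 1.3124, 2.4174)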